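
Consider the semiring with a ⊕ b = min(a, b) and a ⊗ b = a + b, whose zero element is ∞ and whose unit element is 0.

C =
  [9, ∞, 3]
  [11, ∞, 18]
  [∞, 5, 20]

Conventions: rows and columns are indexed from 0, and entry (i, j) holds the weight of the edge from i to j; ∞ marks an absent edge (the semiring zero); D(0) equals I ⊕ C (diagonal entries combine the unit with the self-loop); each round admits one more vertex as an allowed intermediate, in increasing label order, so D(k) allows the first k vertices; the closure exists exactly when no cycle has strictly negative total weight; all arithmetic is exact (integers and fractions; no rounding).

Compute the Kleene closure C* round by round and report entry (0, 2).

D(0):
  [0, ∞, 3]
  [11, 0, 18]
  [∞, 5, 0]
D(1):
  [0, ∞, 3]
  [11, 0, 14]
  [∞, 5, 0]
D(2):
  [0, ∞, 3]
  [11, 0, 14]
  [16, 5, 0]
D(3):
  [0, 8, 3]
  [11, 0, 14]
  [16, 5, 0]
Answer: C*[0][2] = 3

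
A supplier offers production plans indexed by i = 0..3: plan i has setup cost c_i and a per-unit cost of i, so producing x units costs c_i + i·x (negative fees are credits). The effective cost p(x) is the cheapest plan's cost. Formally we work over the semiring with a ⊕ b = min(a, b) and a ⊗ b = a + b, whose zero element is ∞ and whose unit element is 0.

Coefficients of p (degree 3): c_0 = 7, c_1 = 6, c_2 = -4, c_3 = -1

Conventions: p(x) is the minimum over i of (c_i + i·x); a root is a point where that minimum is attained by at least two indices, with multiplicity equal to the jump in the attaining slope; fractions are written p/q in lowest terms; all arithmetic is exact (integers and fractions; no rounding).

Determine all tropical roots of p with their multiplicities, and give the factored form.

hull edge (i=0, c=7) to (i=2, c=-4): slope -11/2, span 2
hull edge (i=2, c=-4) to (i=3, c=-1): slope 3, span 1
Factored form: p(x) = -1 ⊗ (x ⊕ (-3)) ⊗ (x ⊕ 11/2) ⊗ (x ⊕ 11/2)
Answer: roots = -3 (mult 1), 11/2 (mult 2)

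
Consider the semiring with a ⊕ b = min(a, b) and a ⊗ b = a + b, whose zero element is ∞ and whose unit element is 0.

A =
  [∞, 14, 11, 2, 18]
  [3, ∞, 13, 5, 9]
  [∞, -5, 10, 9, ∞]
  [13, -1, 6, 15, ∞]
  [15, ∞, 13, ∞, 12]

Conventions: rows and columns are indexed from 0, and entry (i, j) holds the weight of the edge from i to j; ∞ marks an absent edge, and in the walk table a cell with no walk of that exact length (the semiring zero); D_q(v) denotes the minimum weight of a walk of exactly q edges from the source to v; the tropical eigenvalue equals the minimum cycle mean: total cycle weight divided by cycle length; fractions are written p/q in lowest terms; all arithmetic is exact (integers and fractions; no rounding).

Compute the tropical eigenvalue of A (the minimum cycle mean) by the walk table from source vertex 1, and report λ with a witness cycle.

q=0: [∞, 0, ∞, ∞, ∞]
q=1: [3, ∞, 13, 5, 9]
q=2: [18, 4, 11, 5, 21]
q=3: [7, 4, 11, 9, 13]
q=4: [7, 6, 15, 9, 13]
q=5: [9, 8, 15, 9, 15]
Optimal cycle mean attained by: cycle 0->3->1->0, total 2 + (-1) + 3, length 3.
Answer: λ = 4/3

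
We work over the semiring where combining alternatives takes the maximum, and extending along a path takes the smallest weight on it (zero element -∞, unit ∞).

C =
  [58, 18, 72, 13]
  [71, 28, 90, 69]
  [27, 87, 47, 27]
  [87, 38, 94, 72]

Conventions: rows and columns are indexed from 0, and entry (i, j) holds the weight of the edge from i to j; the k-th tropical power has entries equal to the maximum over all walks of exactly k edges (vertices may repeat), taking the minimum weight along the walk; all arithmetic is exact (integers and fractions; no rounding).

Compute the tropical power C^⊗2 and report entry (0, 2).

C^⊗2:
  [58, 72, 58, 27]
  [69, 87, 71, 69]
  [71, 47, 87, 69]
  [72, 87, 72, 72]
Key observation: the optimum is the walk 0->0->2, with weight 58 min 72 = 58.
Optimal value attained by: walk 0->0->2.
Answer: (C^⊗2)[0][2] = 58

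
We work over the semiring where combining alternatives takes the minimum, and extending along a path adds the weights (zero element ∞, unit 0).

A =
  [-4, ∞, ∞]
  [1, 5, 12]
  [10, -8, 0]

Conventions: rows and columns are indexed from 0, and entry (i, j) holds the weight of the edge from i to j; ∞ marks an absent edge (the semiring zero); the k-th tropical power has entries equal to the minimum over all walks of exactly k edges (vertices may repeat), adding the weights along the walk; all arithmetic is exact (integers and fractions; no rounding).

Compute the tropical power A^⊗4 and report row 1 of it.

A^⊗2:
  [-8, ∞, ∞]
  [-3, 4, 12]
  [-7, -8, 0]
A^⊗3:
  [-12, ∞, ∞]
  [-7, 4, 12]
  [-11, -8, 0]
A^⊗4:
  [-16, ∞, ∞]
  [-11, 4, 12]
  [-15, -8, 0]
Answer: row 1 of A^⊗4 = [-11, 4, 12]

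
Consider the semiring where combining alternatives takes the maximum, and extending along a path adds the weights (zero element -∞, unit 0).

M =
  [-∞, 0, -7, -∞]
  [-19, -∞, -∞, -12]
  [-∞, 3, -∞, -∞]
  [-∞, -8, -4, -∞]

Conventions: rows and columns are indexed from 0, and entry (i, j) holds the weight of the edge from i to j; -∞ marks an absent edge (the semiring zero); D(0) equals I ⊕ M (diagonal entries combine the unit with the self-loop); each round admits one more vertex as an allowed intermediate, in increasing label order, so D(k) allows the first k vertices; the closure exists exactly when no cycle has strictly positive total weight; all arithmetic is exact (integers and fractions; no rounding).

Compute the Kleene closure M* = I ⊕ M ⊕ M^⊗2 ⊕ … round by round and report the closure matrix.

D(0):
  [0, 0, -7, -∞]
  [-19, 0, -∞, -12]
  [-∞, 3, 0, -∞]
  [-∞, -8, -4, 0]
D(1):
  [0, 0, -7, -∞]
  [-19, 0, -26, -12]
  [-∞, 3, 0, -∞]
  [-∞, -8, -4, 0]
D(2):
  [0, 0, -7, -12]
  [-19, 0, -26, -12]
  [-16, 3, 0, -9]
  [-27, -8, -4, 0]
D(3):
  [0, 0, -7, -12]
  [-19, 0, -26, -12]
  [-16, 3, 0, -9]
  [-20, -1, -4, 0]
D(4):
  [0, 0, -7, -12]
  [-19, 0, -16, -12]
  [-16, 3, 0, -9]
  [-20, -1, -4, 0]
Answer: M* = [[0, 0, -7, -12], [-19, 0, -16, -12], [-16, 3, 0, -9], [-20, -1, -4, 0]]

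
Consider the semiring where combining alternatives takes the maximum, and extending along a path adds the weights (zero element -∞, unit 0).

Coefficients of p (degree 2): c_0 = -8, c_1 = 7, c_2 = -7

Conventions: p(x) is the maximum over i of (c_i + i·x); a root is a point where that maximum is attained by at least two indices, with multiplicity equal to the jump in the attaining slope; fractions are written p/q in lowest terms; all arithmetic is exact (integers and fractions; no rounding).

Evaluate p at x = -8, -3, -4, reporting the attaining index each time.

p(-8) = max(-8+0·(-8)=-8, 7+1·(-8)=-1, -7+2·(-8)=-23) = -1 (attained by i=1)
p(-3) = max(-8+0·(-3)=-8, 7+1·(-3)=4, -7+2·(-3)=-13) = 4 (attained by i=1)
p(-4) = max(-8+0·(-4)=-8, 7+1·(-4)=3, -7+2·(-4)=-15) = 3 (attained by i=1)
Answer: p(-8) = -1; p(-3) = 4; p(-4) = 3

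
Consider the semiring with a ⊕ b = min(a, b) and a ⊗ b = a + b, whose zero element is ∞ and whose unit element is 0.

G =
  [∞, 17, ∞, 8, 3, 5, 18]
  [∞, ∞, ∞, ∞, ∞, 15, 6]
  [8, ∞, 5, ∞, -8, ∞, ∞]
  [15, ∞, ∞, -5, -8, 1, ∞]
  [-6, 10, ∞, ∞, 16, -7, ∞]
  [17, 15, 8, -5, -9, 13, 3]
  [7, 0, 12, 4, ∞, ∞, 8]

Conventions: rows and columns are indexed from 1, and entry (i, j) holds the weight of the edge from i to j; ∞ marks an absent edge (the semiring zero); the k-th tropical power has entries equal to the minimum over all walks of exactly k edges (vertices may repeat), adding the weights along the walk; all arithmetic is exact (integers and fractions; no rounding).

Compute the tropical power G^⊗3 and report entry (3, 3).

G^⊗2:
  [-3, 13, 13, 0, -4, -4, 8]
  [13, 6, 18, 10, 6, 28, 14]
  [-14, 2, 10, 16, -3, -15, 26]
  [-14, 2, 9, -10, -13, -15, 4]
  [10, 8, 1, -12, -16, -1, -4]
  [-15, 1, 13, -10, -13, -16, 11]
  [15, 8, 17, -1, -4, 5, 6]
G^⊗3:
  [-10, 6, 4, -9, -13, -11, -1]
  [0, 14, 23, 5, 2, -1, 12]
  [-9, 0, -7, -20, -24, -10, -12]
  [-19, -3, -7, -20, -24, -20, -12]
  [-22, -6, 6, -17, -20, -23, 2]
  [-19, -3, -8, -21, -25, -20, -13]
  [-10, 6, 13, -6, -9, -11, 8]
Key observation: the optimum is the walk 3->5->6->3, with weight (-8) + (-7) + 8 = -7.
Optimal value attained by: walk 3->5->6->3.
Answer: (G^⊗3)[3][3] = -7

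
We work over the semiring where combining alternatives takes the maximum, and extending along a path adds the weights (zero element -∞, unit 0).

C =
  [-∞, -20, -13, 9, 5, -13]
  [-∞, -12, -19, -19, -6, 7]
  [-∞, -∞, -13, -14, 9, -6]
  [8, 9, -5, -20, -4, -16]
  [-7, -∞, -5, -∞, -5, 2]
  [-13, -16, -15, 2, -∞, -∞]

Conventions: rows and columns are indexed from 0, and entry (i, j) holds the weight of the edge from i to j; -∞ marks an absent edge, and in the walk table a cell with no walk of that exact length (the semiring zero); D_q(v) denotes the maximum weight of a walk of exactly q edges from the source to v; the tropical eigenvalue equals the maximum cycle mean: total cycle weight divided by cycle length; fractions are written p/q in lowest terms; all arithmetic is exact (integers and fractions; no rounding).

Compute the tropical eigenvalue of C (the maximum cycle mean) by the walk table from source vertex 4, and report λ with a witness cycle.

q=0: [-∞, -∞, -∞, -∞, 0, -∞]
q=1: [-7, -∞, -5, -∞, -5, 2]
q=2: [-11, -14, -10, 4, 4, -3]
q=3: [12, 13, -1, -1, 0, 6]
q=4: [7, 8, -1, 21, 17, 20]
q=5: [29, 30, 16, 22, 17, 19]
q=6: [30, 31, 17, 38, 34, 37]
Optimal cycle mean attained by: cycle 0->3->0, total 9 + 8, length 2.
Answer: λ = 17/2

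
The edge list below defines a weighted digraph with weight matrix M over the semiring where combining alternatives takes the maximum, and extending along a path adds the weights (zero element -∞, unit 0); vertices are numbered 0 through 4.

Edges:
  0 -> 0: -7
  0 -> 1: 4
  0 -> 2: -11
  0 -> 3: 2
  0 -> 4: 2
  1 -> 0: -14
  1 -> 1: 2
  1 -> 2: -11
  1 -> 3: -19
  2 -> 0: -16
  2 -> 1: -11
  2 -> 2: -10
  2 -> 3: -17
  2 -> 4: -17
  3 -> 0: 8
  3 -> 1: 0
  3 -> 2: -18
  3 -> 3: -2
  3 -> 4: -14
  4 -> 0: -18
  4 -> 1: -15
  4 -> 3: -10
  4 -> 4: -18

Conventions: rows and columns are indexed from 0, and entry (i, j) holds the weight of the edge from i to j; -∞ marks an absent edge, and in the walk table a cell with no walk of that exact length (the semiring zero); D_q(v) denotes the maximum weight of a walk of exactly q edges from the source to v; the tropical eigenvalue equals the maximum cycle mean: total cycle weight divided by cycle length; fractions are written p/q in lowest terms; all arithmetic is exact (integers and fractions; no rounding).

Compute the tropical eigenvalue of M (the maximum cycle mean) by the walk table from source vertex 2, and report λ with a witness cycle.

q=0: [-∞, -∞, 0, -∞, -∞]
q=1: [-16, -11, -10, -17, -17]
q=2: [-9, -9, -20, -14, -14]
q=3: [-6, -5, -20, -7, -7]
q=4: [1, -2, -16, -4, -4]
q=5: [4, 5, -10, 3, 3]
Optimal cycle mean attained by: cycle 0->3->0, total 2 + 8, length 2.
Answer: λ = 5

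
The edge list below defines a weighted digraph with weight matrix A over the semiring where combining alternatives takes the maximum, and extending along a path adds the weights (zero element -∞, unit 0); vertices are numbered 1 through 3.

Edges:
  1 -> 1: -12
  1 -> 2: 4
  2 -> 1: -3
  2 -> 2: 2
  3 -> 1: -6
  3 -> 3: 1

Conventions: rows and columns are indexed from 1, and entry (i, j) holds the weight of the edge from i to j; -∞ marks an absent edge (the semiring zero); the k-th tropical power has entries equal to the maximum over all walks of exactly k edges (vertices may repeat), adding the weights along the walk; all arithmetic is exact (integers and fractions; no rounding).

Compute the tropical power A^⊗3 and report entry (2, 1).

A^⊗2:
  [1, 6, -∞]
  [-1, 4, -∞]
  [-5, -2, 2]
A^⊗3:
  [3, 8, -∞]
  [1, 6, -∞]
  [-4, 0, 3]
Key observation: the optimum is the walk 2->2->2->1, with weight 2 + 2 + (-3) = 1.
Optimal value attained by: walk 2->2->2->1.
Answer: (A^⊗3)[2][1] = 1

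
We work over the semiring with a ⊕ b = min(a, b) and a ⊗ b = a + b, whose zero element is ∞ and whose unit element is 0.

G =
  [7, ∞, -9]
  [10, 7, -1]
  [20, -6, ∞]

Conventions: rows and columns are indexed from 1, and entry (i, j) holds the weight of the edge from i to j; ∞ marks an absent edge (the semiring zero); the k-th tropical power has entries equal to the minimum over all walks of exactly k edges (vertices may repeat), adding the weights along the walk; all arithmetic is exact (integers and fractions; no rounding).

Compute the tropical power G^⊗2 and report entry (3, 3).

G^⊗2:
  [11, -15, -2]
  [17, -7, 1]
  [4, 1, -7]
Key observation: the optimum is the walk 3->2->3, with weight (-6) + (-1) = -7.
Optimal value attained by: walk 3->2->3.
Answer: (G^⊗2)[3][3] = -7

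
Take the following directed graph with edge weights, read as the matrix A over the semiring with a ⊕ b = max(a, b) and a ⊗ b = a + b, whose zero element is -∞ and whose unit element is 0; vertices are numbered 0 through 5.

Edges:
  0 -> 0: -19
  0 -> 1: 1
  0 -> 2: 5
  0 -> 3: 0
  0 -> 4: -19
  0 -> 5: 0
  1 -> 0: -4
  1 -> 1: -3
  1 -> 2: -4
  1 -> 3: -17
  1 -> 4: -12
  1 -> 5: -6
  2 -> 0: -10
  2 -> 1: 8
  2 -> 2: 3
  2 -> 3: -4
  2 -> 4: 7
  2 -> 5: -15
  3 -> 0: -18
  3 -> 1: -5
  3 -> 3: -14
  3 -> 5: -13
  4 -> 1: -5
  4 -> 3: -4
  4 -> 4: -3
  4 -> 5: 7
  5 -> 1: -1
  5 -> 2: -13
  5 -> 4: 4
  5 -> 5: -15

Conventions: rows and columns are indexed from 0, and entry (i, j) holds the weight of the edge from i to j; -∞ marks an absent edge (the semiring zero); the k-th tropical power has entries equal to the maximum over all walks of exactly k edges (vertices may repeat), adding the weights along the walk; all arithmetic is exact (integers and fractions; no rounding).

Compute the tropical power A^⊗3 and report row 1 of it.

A^⊗2:
  [-3, 13, 8, 1, 12, -5]
  [-7, 4, 1, -4, 3, -4]
  [4, 11, 6, 3, 10, 14]
  [-9, -8, -9, -18, -9, -11]
  [-9, 6, -6, -7, 11, 4]
  [-5, -1, -5, 0, 1, 11]
A^⊗3:
  [9, 16, 11, 8, 15, 19]
  [0, 9, 4, -1, 8, 10]
  [7, 14, 9, 6, 18, 17]
  [-12, -1, -4, -9, -2, -2]
  [2, 6, 2, 7, 8, 18]
  [-5, 10, 0, -3, 15, 8]
Answer: row 1 of A^⊗3 = [0, 9, 4, -1, 8, 10]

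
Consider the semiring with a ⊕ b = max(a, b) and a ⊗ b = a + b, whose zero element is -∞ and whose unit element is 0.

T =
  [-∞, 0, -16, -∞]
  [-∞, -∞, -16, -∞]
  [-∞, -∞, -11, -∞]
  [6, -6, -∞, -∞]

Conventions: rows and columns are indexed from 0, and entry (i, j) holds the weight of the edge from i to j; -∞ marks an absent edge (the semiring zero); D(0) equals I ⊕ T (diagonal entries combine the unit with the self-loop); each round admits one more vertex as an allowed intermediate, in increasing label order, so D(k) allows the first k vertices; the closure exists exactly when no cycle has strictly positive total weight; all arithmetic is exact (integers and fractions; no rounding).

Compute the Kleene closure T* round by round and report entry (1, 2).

D(0):
  [0, 0, -16, -∞]
  [-∞, 0, -16, -∞]
  [-∞, -∞, 0, -∞]
  [6, -6, -∞, 0]
D(1):
  [0, 0, -16, -∞]
  [-∞, 0, -16, -∞]
  [-∞, -∞, 0, -∞]
  [6, 6, -10, 0]
D(2):
  [0, 0, -16, -∞]
  [-∞, 0, -16, -∞]
  [-∞, -∞, 0, -∞]
  [6, 6, -10, 0]
D(3):
  [0, 0, -16, -∞]
  [-∞, 0, -16, -∞]
  [-∞, -∞, 0, -∞]
  [6, 6, -10, 0]
D(4):
  [0, 0, -16, -∞]
  [-∞, 0, -16, -∞]
  [-∞, -∞, 0, -∞]
  [6, 6, -10, 0]
Answer: T*[1][2] = -16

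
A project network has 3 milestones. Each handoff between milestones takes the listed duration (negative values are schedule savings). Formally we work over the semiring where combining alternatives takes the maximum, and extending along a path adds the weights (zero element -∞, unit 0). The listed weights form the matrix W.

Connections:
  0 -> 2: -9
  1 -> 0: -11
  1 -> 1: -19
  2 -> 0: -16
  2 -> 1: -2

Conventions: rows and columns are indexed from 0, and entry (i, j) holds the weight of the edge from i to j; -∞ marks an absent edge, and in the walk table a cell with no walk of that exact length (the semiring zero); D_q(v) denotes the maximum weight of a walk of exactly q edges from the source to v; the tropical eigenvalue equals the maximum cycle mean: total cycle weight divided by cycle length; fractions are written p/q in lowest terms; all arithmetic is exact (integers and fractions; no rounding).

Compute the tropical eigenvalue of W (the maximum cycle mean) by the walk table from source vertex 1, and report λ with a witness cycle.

q=0: [-∞, 0, -∞]
q=1: [-11, -19, -∞]
q=2: [-30, -38, -20]
q=3: [-36, -22, -39]
Optimal cycle mean attained by: cycle 0->2->1->0, total (-9) + (-2) + (-11), length 3.
Answer: λ = -22/3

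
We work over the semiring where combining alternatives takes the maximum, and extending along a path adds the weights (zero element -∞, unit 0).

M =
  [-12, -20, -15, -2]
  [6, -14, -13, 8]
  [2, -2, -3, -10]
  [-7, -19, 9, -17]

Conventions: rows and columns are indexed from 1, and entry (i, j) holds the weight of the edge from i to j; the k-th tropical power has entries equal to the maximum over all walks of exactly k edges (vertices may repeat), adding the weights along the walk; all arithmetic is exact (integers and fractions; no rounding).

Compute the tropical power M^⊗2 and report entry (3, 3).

M^⊗2:
  [-9, -17, 7, -12]
  [1, -11, 17, 4]
  [4, -5, -1, 6]
  [11, 7, 6, -1]
Key observation: the optimum is the walk 3->4->3, with weight (-10) + 9 = -1.
Optimal value attained by: walk 3->4->3.
Answer: (M^⊗2)[3][3] = -1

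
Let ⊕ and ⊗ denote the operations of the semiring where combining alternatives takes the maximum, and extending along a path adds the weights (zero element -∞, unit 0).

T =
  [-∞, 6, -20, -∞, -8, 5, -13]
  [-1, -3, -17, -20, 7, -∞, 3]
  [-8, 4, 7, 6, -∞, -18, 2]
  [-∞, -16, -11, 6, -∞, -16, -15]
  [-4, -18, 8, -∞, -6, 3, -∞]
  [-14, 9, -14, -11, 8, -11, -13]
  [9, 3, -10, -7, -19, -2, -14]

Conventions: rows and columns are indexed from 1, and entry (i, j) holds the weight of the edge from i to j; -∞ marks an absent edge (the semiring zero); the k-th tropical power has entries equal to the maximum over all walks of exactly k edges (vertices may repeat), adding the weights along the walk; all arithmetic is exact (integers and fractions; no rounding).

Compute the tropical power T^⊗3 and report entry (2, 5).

T^⊗2:
  [5, 14, 0, -6, 13, -5, 9]
  [12, 6, 15, -4, 4, 10, 0]
  [11, 11, 14, 13, 11, 0, 9]
  [-6, -7, -4, 12, -8, -10, -9]
  [0, 12, 15, 14, 11, 1, 10]
  [8, 6, 16, -5, 16, 11, 12]
  [2, 15, -3, -1, 10, 14, 6]
T^⊗3:
  [18, 12, 21, 6, 21, 16, 17]
  [9, 19, 22, 21, 18, 17, 17]
  [18, 18, 21, 20, 18, 16, 16]
  [0, 0, 3, 18, 0, -1, -2]
  [19, 19, 22, 21, 19, 14, 17]
  [21, 20, 24, 22, 19, 19, 18]
  [15, 23, 18, 5, 22, 13, 18]
Key observation: the optimum is the walk 2->5->6->5, with weight 7 + 3 + 8 = 18.
Optimal value attained by: walk 2->5->6->5.
Answer: (T^⊗3)[2][5] = 18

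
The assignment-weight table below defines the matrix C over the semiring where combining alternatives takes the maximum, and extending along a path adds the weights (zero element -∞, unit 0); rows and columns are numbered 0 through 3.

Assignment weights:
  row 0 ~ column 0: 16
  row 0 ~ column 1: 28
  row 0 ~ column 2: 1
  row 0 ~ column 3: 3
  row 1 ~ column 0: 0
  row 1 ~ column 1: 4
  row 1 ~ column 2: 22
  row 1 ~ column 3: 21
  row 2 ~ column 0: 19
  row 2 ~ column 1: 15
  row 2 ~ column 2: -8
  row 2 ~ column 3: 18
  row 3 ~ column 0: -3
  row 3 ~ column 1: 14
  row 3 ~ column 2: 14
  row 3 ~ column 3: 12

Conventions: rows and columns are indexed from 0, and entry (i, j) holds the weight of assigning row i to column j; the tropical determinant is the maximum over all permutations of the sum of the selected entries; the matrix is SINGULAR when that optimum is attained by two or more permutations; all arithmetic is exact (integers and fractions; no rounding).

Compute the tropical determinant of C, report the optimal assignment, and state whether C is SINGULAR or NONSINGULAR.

σ = (0, 1, 2, 3): 16 + 4 + (-8) + 12 = 24
σ = (0, 1, 3, 2): 16 + 4 + 18 + 14 = 52
σ = (0, 2, 1, 3): 16 + 22 + 15 + 12 = 65
σ = (0, 2, 3, 1): 16 + 22 + 18 + 14 = 70
σ = (0, 3, 1, 2): 16 + 21 + 15 + 14 = 66
σ = (0, 3, 2, 1): 16 + 21 + (-8) + 14 = 43
σ = (1, 0, 2, 3): 28 + 0 + (-8) + 12 = 32
σ = (1, 0, 3, 2): 28 + 0 + 18 + 14 = 60
σ = (1, 2, 0, 3): 28 + 22 + 19 + 12 = 81
σ = (1, 2, 3, 0): 28 + 22 + 18 + (-3) = 65
σ = (1, 3, 0, 2): 28 + 21 + 19 + 14 = 82
σ = (1, 3, 2, 0): 28 + 21 + (-8) + (-3) = 38
σ = (2, 0, 1, 3): 1 + 0 + 15 + 12 = 28
σ = (2, 0, 3, 1): 1 + 0 + 18 + 14 = 33
σ = (2, 1, 0, 3): 1 + 4 + 19 + 12 = 36
σ = (2, 1, 3, 0): 1 + 4 + 18 + (-3) = 20
σ = (2, 3, 0, 1): 1 + 21 + 19 + 14 = 55
σ = (2, 3, 1, 0): 1 + 21 + 15 + (-3) = 34
σ = (3, 0, 1, 2): 3 + 0 + 15 + 14 = 32
σ = (3, 0, 2, 1): 3 + 0 + (-8) + 14 = 9
σ = (3, 1, 0, 2): 3 + 4 + 19 + 14 = 40
σ = (3, 1, 2, 0): 3 + 4 + (-8) + (-3) = -4
σ = (3, 2, 0, 1): 3 + 22 + 19 + 14 = 58
σ = (3, 2, 1, 0): 3 + 22 + 15 + (-3) = 37
Optimal value attained by: σ = (1, 3, 0, 2).
Answer: det⊕(C) = 82; verdict: NONSINGULAR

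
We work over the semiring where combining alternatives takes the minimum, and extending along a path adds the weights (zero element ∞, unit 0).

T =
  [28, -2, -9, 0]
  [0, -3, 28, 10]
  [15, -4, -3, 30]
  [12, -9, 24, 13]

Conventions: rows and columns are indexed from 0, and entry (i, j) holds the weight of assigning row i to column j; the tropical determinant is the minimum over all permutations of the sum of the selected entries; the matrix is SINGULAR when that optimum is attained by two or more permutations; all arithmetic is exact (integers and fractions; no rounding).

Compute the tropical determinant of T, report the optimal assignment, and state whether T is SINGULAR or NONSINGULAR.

σ = (0, 1, 2, 3): 28 + (-3) + (-3) + 13 = 35
σ = (0, 1, 3, 2): 28 + (-3) + 30 + 24 = 79
σ = (0, 2, 1, 3): 28 + 28 + (-4) + 13 = 65
σ = (0, 2, 3, 1): 28 + 28 + 30 + (-9) = 77
σ = (0, 3, 1, 2): 28 + 10 + (-4) + 24 = 58
σ = (0, 3, 2, 1): 28 + 10 + (-3) + (-9) = 26
σ = (1, 0, 2, 3): (-2) + 0 + (-3) + 13 = 8
σ = (1, 0, 3, 2): (-2) + 0 + 30 + 24 = 52
σ = (1, 2, 0, 3): (-2) + 28 + 15 + 13 = 54
σ = (1, 2, 3, 0): (-2) + 28 + 30 + 12 = 68
σ = (1, 3, 0, 2): (-2) + 10 + 15 + 24 = 47
σ = (1, 3, 2, 0): (-2) + 10 + (-3) + 12 = 17
σ = (2, 0, 1, 3): (-9) + 0 + (-4) + 13 = 0
σ = (2, 0, 3, 1): (-9) + 0 + 30 + (-9) = 12
σ = (2, 1, 0, 3): (-9) + (-3) + 15 + 13 = 16
σ = (2, 1, 3, 0): (-9) + (-3) + 30 + 12 = 30
σ = (2, 3, 0, 1): (-9) + 10 + 15 + (-9) = 7
σ = (2, 3, 1, 0): (-9) + 10 + (-4) + 12 = 9
σ = (3, 0, 1, 2): 0 + 0 + (-4) + 24 = 20
σ = (3, 0, 2, 1): 0 + 0 + (-3) + (-9) = -12
σ = (3, 1, 0, 2): 0 + (-3) + 15 + 24 = 36
σ = (3, 1, 2, 0): 0 + (-3) + (-3) + 12 = 6
σ = (3, 2, 0, 1): 0 + 28 + 15 + (-9) = 34
σ = (3, 2, 1, 0): 0 + 28 + (-4) + 12 = 36
Optimal value attained by: σ = (3, 0, 2, 1).
Answer: det⊕(T) = -12; verdict: NONSINGULAR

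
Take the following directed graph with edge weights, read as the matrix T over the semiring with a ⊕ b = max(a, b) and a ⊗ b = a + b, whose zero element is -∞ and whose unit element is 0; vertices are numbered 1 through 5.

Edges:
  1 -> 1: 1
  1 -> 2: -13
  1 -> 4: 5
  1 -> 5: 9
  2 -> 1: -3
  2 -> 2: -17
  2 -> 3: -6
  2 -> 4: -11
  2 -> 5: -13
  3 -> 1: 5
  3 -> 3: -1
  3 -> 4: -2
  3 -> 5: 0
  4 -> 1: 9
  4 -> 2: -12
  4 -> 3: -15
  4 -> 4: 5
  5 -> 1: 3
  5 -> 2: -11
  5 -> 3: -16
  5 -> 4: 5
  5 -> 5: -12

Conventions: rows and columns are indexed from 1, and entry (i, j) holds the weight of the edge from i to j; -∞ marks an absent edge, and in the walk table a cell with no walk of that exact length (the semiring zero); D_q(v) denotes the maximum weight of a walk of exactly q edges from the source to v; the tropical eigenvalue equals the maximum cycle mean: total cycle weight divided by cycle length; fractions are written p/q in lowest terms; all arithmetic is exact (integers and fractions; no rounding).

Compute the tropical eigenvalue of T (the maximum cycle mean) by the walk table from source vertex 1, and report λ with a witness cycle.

q=0: [0, -∞, -∞, -∞, -∞]
q=1: [1, -13, -∞, 5, 9]
q=2: [14, -2, -7, 14, 10]
q=3: [23, 2, -1, 19, 23]
q=4: [28, 12, 7, 28, 32]
q=5: [37, 21, 16, 37, 37]
Optimal cycle mean attained by: cycle 1->5->4->1, total 9 + 5 + 9, length 3.
Answer: λ = 23/3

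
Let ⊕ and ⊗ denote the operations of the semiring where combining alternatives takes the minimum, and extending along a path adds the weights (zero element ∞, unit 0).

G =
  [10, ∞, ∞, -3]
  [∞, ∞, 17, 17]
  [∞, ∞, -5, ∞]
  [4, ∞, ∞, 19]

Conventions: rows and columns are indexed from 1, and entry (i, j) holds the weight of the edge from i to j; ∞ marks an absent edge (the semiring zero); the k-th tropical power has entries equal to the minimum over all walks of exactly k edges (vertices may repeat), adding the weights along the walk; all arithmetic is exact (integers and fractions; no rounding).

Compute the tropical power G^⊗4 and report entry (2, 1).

G^⊗2:
  [1, ∞, ∞, 7]
  [21, ∞, 12, 36]
  [∞, ∞, -10, ∞]
  [14, ∞, ∞, 1]
G^⊗3:
  [11, ∞, ∞, -2]
  [31, ∞, 7, 18]
  [∞, ∞, -15, ∞]
  [5, ∞, ∞, 11]
G^⊗4:
  [2, ∞, ∞, 8]
  [22, ∞, 2, 28]
  [∞, ∞, -20, ∞]
  [15, ∞, ∞, 2]
Key observation: the optimum is the walk 2->4->1->4->1, with weight 17 + 4 + (-3) + 4 = 22.
Optimal value attained by: walk 2->4->1->4->1.
Answer: (G^⊗4)[2][1] = 22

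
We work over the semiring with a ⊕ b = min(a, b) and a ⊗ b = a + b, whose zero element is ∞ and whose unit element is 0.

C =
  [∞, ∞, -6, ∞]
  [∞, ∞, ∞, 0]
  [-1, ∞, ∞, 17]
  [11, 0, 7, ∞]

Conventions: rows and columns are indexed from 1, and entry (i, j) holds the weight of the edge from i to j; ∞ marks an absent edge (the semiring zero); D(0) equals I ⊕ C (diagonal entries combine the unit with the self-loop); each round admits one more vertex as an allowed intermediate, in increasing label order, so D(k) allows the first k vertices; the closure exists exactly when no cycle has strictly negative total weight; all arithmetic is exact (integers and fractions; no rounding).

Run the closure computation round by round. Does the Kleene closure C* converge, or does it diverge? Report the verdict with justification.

D(0):
  [0, ∞, -6, ∞]
  [∞, 0, ∞, 0]
  [-1, ∞, 0, 17]
  [11, 0, 7, 0]
Detection: at round 1, diagonal entry (3, 3) turns strictly negative.
Key observation: the cycle 3->1->3 has total weight (-1) + (-6), which is strictly negative.
Answer: DIVERGES — negative cycle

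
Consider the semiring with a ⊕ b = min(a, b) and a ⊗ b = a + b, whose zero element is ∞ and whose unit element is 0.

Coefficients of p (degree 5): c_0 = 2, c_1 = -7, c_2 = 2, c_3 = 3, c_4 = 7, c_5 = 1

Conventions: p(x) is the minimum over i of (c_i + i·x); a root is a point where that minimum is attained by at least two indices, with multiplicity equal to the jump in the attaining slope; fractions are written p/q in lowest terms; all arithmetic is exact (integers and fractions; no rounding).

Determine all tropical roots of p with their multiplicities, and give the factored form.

hull edge (i=0, c=2) to (i=1, c=-7): slope -9, span 1
hull edge (i=1, c=-7) to (i=5, c=1): slope 2, span 4
Factored form: p(x) = 1 ⊗ (x ⊕ (-2)) ⊗ (x ⊕ (-2)) ⊗ (x ⊕ (-2)) ⊗ (x ⊕ (-2)) ⊗ (x ⊕ 9)
Answer: roots = -2 (mult 4), 9 (mult 1)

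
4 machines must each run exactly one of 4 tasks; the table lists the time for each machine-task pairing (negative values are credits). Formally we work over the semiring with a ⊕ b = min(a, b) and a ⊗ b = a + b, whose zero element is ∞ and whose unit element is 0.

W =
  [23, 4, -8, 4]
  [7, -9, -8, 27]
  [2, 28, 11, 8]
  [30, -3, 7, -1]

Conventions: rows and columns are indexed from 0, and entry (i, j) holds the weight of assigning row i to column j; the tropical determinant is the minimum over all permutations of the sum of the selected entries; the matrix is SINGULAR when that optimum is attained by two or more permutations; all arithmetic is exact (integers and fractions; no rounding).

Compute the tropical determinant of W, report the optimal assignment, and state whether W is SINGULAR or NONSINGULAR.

σ = (0, 1, 2, 3): 23 + (-9) + 11 + (-1) = 24
σ = (0, 1, 3, 2): 23 + (-9) + 8 + 7 = 29
σ = (0, 2, 1, 3): 23 + (-8) + 28 + (-1) = 42
σ = (0, 2, 3, 1): 23 + (-8) + 8 + (-3) = 20
σ = (0, 3, 1, 2): 23 + 27 + 28 + 7 = 85
σ = (0, 3, 2, 1): 23 + 27 + 11 + (-3) = 58
σ = (1, 0, 2, 3): 4 + 7 + 11 + (-1) = 21
σ = (1, 0, 3, 2): 4 + 7 + 8 + 7 = 26
σ = (1, 2, 0, 3): 4 + (-8) + 2 + (-1) = -3
σ = (1, 2, 3, 0): 4 + (-8) + 8 + 30 = 34
σ = (1, 3, 0, 2): 4 + 27 + 2 + 7 = 40
σ = (1, 3, 2, 0): 4 + 27 + 11 + 30 = 72
σ = (2, 0, 1, 3): (-8) + 7 + 28 + (-1) = 26
σ = (2, 0, 3, 1): (-8) + 7 + 8 + (-3) = 4
σ = (2, 1, 0, 3): (-8) + (-9) + 2 + (-1) = -16
σ = (2, 1, 3, 0): (-8) + (-9) + 8 + 30 = 21
σ = (2, 3, 0, 1): (-8) + 27 + 2 + (-3) = 18
σ = (2, 3, 1, 0): (-8) + 27 + 28 + 30 = 77
σ = (3, 0, 1, 2): 4 + 7 + 28 + 7 = 46
σ = (3, 0, 2, 1): 4 + 7 + 11 + (-3) = 19
σ = (3, 1, 0, 2): 4 + (-9) + 2 + 7 = 4
σ = (3, 1, 2, 0): 4 + (-9) + 11 + 30 = 36
σ = (3, 2, 0, 1): 4 + (-8) + 2 + (-3) = -5
σ = (3, 2, 1, 0): 4 + (-8) + 28 + 30 = 54
Optimal value attained by: σ = (2, 1, 0, 3).
Answer: det⊕(W) = -16; verdict: NONSINGULAR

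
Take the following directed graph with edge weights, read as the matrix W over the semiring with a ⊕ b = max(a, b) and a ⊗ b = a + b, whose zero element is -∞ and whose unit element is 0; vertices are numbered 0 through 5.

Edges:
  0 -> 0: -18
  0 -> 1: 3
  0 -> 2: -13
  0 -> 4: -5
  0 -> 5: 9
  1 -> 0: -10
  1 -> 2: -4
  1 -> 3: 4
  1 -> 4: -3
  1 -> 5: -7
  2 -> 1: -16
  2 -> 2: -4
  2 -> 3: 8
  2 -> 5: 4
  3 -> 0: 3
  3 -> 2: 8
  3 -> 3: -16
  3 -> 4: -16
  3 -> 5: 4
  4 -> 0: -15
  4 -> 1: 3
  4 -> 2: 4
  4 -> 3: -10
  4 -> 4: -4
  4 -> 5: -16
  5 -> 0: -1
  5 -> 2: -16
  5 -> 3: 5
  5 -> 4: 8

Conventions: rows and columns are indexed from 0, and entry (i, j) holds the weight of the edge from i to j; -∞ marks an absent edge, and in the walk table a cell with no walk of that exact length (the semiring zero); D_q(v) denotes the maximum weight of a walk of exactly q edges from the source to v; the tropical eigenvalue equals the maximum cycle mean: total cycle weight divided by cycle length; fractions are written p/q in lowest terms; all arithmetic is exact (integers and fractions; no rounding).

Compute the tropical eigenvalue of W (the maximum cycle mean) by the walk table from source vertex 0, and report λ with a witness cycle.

q=0: [0, -∞, -∞, -∞, -∞, -∞]
q=1: [-18, 3, -13, -∞, -5, 9]
q=2: [8, -2, -1, 14, 17, -4]
q=3: [17, 20, 22, 7, 13, 18]
q=4: [17, 20, 18, 30, 26, 26]
q=5: [33, 29, 38, 31, 34, 34]
q=6: [34, 37, 39, 46, 42, 42]
Optimal cycle mean attained by: cycle 2->3->2, total 8 + 8, length 2.
Answer: λ = 8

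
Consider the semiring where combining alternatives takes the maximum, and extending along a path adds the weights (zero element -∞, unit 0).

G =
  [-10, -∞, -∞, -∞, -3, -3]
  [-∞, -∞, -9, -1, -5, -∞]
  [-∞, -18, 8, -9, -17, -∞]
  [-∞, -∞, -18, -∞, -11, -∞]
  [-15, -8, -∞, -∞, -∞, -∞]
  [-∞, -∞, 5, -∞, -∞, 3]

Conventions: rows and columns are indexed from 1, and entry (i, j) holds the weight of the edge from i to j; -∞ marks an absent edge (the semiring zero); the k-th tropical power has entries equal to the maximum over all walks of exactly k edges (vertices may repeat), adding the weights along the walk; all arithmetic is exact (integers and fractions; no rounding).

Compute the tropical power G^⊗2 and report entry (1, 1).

G^⊗2:
  [-18, -11, 2, -∞, -13, 0]
  [-20, -13, -1, -18, -12, -∞]
  [-32, -10, 16, -1, -9, -∞]
  [-26, -19, -10, -27, -35, -∞]
  [-25, -∞, -17, -9, -13, -18]
  [-∞, -13, 13, -4, -12, 6]
Key observation: the optimum is the walk 1->5->1, with weight (-3) + (-15) = -18.
Optimal value attained by: walk 1->5->1.
Answer: (G^⊗2)[1][1] = -18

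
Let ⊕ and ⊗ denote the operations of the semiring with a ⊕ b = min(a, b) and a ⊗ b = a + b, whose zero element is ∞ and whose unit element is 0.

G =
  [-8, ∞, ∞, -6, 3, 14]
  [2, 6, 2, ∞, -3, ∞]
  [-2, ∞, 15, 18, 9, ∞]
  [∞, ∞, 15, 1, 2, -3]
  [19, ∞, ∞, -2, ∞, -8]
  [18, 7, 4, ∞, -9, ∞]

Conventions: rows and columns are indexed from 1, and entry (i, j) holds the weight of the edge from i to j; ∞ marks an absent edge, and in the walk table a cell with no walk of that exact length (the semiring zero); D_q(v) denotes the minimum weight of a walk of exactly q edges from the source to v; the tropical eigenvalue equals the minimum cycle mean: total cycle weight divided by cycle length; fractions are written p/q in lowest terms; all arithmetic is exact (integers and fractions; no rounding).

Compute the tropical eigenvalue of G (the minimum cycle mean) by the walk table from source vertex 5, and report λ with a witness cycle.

q=0: [∞, ∞, ∞, ∞, 0, ∞]
q=1: [19, ∞, ∞, -2, ∞, -8]
q=2: [10, -1, -4, -1, -17, -5]
q=3: [-6, 2, -1, -19, -14, -25]
q=4: [-14, -18, -21, -18, -34, -22]
q=5: [-23, -15, -18, -36, -31, -42]
q=6: [-31, -35, -38, -35, -51, -39]
Optimal cycle mean attained by: cycle 5->6->5, total (-8) + (-9), length 2.
Answer: λ = -17/2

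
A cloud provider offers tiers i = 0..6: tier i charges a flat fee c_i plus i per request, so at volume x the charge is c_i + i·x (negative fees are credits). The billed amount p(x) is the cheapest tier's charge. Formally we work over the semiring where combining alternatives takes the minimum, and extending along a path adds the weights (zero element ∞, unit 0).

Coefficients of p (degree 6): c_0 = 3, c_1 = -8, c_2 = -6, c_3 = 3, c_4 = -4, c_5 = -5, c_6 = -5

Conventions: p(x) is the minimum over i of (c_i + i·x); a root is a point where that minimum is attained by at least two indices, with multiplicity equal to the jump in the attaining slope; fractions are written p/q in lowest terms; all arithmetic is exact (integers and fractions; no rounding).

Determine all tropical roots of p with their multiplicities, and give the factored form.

hull edge (i=0, c=3) to (i=1, c=-8): slope -11, span 1
hull edge (i=1, c=-8) to (i=6, c=-5): slope 3/5, span 5
Factored form: p(x) = -5 ⊗ (x ⊕ (-3/5)) ⊗ (x ⊕ (-3/5)) ⊗ (x ⊕ (-3/5)) ⊗ (x ⊕ (-3/5)) ⊗ (x ⊕ (-3/5)) ⊗ (x ⊕ 11)
Answer: roots = -3/5 (mult 5), 11 (mult 1)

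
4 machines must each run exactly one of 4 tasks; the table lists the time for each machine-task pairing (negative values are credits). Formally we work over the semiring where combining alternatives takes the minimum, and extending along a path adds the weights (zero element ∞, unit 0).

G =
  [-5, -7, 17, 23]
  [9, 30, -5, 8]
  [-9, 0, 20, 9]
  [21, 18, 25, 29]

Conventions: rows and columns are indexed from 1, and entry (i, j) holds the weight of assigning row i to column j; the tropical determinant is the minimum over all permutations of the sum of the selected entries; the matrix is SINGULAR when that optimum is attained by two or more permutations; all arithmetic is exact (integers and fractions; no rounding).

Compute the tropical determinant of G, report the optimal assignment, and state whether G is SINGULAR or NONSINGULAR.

σ = (1, 2, 3, 4): (-5) + 30 + 20 + 29 = 74
σ = (1, 2, 4, 3): (-5) + 30 + 9 + 25 = 59
σ = (1, 3, 2, 4): (-5) + (-5) + 0 + 29 = 19
σ = (1, 3, 4, 2): (-5) + (-5) + 9 + 18 = 17
σ = (1, 4, 2, 3): (-5) + 8 + 0 + 25 = 28
σ = (1, 4, 3, 2): (-5) + 8 + 20 + 18 = 41
σ = (2, 1, 3, 4): (-7) + 9 + 20 + 29 = 51
σ = (2, 1, 4, 3): (-7) + 9 + 9 + 25 = 36
σ = (2, 3, 1, 4): (-7) + (-5) + (-9) + 29 = 8
σ = (2, 3, 4, 1): (-7) + (-5) + 9 + 21 = 18
σ = (2, 4, 1, 3): (-7) + 8 + (-9) + 25 = 17
σ = (2, 4, 3, 1): (-7) + 8 + 20 + 21 = 42
σ = (3, 1, 2, 4): 17 + 9 + 0 + 29 = 55
σ = (3, 1, 4, 2): 17 + 9 + 9 + 18 = 53
σ = (3, 2, 1, 4): 17 + 30 + (-9) + 29 = 67
σ = (3, 2, 4, 1): 17 + 30 + 9 + 21 = 77
σ = (3, 4, 1, 2): 17 + 8 + (-9) + 18 = 34
σ = (3, 4, 2, 1): 17 + 8 + 0 + 21 = 46
σ = (4, 1, 2, 3): 23 + 9 + 0 + 25 = 57
σ = (4, 1, 3, 2): 23 + 9 + 20 + 18 = 70
σ = (4, 2, 1, 3): 23 + 30 + (-9) + 25 = 69
σ = (4, 2, 3, 1): 23 + 30 + 20 + 21 = 94
σ = (4, 3, 1, 2): 23 + (-5) + (-9) + 18 = 27
σ = (4, 3, 2, 1): 23 + (-5) + 0 + 21 = 39
Optimal value attained by: σ = (2, 3, 1, 4).
Answer: det⊕(G) = 8; verdict: NONSINGULAR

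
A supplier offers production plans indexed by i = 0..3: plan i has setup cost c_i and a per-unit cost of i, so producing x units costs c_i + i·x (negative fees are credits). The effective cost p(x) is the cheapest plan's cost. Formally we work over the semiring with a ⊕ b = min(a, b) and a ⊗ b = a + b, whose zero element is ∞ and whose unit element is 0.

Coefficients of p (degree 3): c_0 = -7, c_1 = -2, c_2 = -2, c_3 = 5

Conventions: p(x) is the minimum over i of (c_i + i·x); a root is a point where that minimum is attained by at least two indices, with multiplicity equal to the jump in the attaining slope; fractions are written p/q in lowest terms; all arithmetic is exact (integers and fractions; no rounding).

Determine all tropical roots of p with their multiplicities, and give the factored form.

hull edge (i=0, c=-7) to (i=2, c=-2): slope 5/2, span 2
hull edge (i=2, c=-2) to (i=3, c=5): slope 7, span 1
Factored form: p(x) = 5 ⊗ (x ⊕ (-7)) ⊗ (x ⊕ (-5/2)) ⊗ (x ⊕ (-5/2))
Answer: roots = -7 (mult 1), -5/2 (mult 2)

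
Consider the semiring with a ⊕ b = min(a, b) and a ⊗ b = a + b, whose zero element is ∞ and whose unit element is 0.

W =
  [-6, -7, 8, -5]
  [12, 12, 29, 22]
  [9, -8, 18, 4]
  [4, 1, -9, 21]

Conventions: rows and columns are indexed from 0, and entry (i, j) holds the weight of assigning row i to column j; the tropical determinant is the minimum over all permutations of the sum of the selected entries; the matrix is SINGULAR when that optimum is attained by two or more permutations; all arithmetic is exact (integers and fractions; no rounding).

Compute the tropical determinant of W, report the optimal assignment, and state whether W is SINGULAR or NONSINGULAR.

σ = (0, 1, 2, 3): (-6) + 12 + 18 + 21 = 45
σ = (0, 1, 3, 2): (-6) + 12 + 4 + (-9) = 1
σ = (0, 2, 1, 3): (-6) + 29 + (-8) + 21 = 36
σ = (0, 2, 3, 1): (-6) + 29 + 4 + 1 = 28
σ = (0, 3, 1, 2): (-6) + 22 + (-8) + (-9) = -1
σ = (0, 3, 2, 1): (-6) + 22 + 18 + 1 = 35
σ = (1, 0, 2, 3): (-7) + 12 + 18 + 21 = 44
σ = (1, 0, 3, 2): (-7) + 12 + 4 + (-9) = 0
σ = (1, 2, 0, 3): (-7) + 29 + 9 + 21 = 52
σ = (1, 2, 3, 0): (-7) + 29 + 4 + 4 = 30
σ = (1, 3, 0, 2): (-7) + 22 + 9 + (-9) = 15
σ = (1, 3, 2, 0): (-7) + 22 + 18 + 4 = 37
σ = (2, 0, 1, 3): 8 + 12 + (-8) + 21 = 33
σ = (2, 0, 3, 1): 8 + 12 + 4 + 1 = 25
σ = (2, 1, 0, 3): 8 + 12 + 9 + 21 = 50
σ = (2, 1, 3, 0): 8 + 12 + 4 + 4 = 28
σ = (2, 3, 0, 1): 8 + 22 + 9 + 1 = 40
σ = (2, 3, 1, 0): 8 + 22 + (-8) + 4 = 26
σ = (3, 0, 1, 2): (-5) + 12 + (-8) + (-9) = -10
σ = (3, 0, 2, 1): (-5) + 12 + 18 + 1 = 26
σ = (3, 1, 0, 2): (-5) + 12 + 9 + (-9) = 7
σ = (3, 1, 2, 0): (-5) + 12 + 18 + 4 = 29
σ = (3, 2, 0, 1): (-5) + 29 + 9 + 1 = 34
σ = (3, 2, 1, 0): (-5) + 29 + (-8) + 4 = 20
Optimal value attained by: σ = (3, 0, 1, 2).
Answer: det⊕(W) = -10; verdict: NONSINGULAR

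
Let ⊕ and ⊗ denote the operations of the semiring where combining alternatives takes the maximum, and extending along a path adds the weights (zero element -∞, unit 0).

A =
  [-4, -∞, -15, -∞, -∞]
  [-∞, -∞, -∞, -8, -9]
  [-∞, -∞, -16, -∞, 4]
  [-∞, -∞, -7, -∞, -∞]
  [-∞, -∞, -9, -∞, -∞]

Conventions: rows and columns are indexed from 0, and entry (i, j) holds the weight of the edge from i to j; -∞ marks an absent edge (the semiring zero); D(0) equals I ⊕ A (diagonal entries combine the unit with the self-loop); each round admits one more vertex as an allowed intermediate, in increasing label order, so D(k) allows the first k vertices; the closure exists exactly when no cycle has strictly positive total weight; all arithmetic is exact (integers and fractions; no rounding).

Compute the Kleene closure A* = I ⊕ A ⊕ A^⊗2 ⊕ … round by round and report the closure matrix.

D(0):
  [0, -∞, -15, -∞, -∞]
  [-∞, 0, -∞, -8, -9]
  [-∞, -∞, 0, -∞, 4]
  [-∞, -∞, -7, 0, -∞]
  [-∞, -∞, -9, -∞, 0]
D(1):
  [0, -∞, -15, -∞, -∞]
  [-∞, 0, -∞, -8, -9]
  [-∞, -∞, 0, -∞, 4]
  [-∞, -∞, -7, 0, -∞]
  [-∞, -∞, -9, -∞, 0]
D(2):
  [0, -∞, -15, -∞, -∞]
  [-∞, 0, -∞, -8, -9]
  [-∞, -∞, 0, -∞, 4]
  [-∞, -∞, -7, 0, -∞]
  [-∞, -∞, -9, -∞, 0]
D(3):
  [0, -∞, -15, -∞, -11]
  [-∞, 0, -∞, -8, -9]
  [-∞, -∞, 0, -∞, 4]
  [-∞, -∞, -7, 0, -3]
  [-∞, -∞, -9, -∞, 0]
D(4):
  [0, -∞, -15, -∞, -11]
  [-∞, 0, -15, -8, -9]
  [-∞, -∞, 0, -∞, 4]
  [-∞, -∞, -7, 0, -3]
  [-∞, -∞, -9, -∞, 0]
D(5):
  [0, -∞, -15, -∞, -11]
  [-∞, 0, -15, -8, -9]
  [-∞, -∞, 0, -∞, 4]
  [-∞, -∞, -7, 0, -3]
  [-∞, -∞, -9, -∞, 0]
Answer: A* = [[0, -∞, -15, -∞, -11], [-∞, 0, -15, -8, -9], [-∞, -∞, 0, -∞, 4], [-∞, -∞, -7, 0, -3], [-∞, -∞, -9, -∞, 0]]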